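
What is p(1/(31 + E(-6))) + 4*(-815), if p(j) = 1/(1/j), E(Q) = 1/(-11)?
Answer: -1108389/340 ≈ -3260.0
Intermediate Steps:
E(Q) = -1/11
p(j) = j
p(1/(31 + E(-6))) + 4*(-815) = 1/(31 - 1/11) + 4*(-815) = 1/(340/11) - 3260 = 11/340 - 3260 = -1108389/340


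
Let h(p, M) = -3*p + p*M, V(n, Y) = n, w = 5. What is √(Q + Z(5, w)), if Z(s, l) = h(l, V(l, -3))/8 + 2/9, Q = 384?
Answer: √13877/6 ≈ 19.633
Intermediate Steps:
h(p, M) = -3*p + M*p
Z(s, l) = 2/9 + l*(-3 + l)/8 (Z(s, l) = (l*(-3 + l))/8 + 2/9 = (l*(-3 + l))*(⅛) + 2*(⅑) = l*(-3 + l)/8 + 2/9 = 2/9 + l*(-3 + l)/8)
√(Q + Z(5, w)) = √(384 + (2/9 + (⅛)*5*(-3 + 5))) = √(384 + (2/9 + (⅛)*5*2)) = √(384 + (2/9 + 5/4)) = √(384 + 53/36) = √(13877/36) = √13877/6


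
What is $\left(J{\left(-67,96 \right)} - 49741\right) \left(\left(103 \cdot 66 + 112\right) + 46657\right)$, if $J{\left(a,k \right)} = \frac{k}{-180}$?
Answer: $- \frac{39967570741}{15} \approx -2.6645 \cdot 10^{9}$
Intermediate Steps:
$J{\left(a,k \right)} = - \frac{k}{180}$ ($J{\left(a,k \right)} = k \left(- \frac{1}{180}\right) = - \frac{k}{180}$)
$\left(J{\left(-67,96 \right)} - 49741\right) \left(\left(103 \cdot 66 + 112\right) + 46657\right) = \left(\left(- \frac{1}{180}\right) 96 - 49741\right) \left(\left(103 \cdot 66 + 112\right) + 46657\right) = \left(- \frac{8}{15} - 49741\right) \left(\left(6798 + 112\right) + 46657\right) = - \frac{746123 \left(6910 + 46657\right)}{15} = \left(- \frac{746123}{15}\right) 53567 = - \frac{39967570741}{15}$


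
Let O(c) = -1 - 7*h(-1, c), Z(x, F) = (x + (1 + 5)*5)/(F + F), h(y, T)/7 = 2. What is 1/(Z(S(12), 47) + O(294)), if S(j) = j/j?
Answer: -94/9275 ≈ -0.010135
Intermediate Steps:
S(j) = 1
h(y, T) = 14 (h(y, T) = 7*2 = 14)
Z(x, F) = (30 + x)/(2*F) (Z(x, F) = (x + 6*5)/((2*F)) = (x + 30)*(1/(2*F)) = (30 + x)*(1/(2*F)) = (30 + x)/(2*F))
O(c) = -99 (O(c) = -1 - 7*14 = -1 - 98 = -99)
1/(Z(S(12), 47) + O(294)) = 1/((½)*(30 + 1)/47 - 99) = 1/((½)*(1/47)*31 - 99) = 1/(31/94 - 99) = 1/(-9275/94) = -94/9275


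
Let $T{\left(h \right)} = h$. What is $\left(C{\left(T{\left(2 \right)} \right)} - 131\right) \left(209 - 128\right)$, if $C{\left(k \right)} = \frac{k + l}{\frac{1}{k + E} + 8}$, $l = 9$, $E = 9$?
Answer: $- \frac{934578}{89} \approx -10501.0$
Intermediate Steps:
$C{\left(k \right)} = \frac{9 + k}{8 + \frac{1}{9 + k}}$ ($C{\left(k \right)} = \frac{k + 9}{\frac{1}{k + 9} + 8} = \frac{9 + k}{\frac{1}{9 + k} + 8} = \frac{9 + k}{8 + \frac{1}{9 + k}}$)
$\left(C{\left(T{\left(2 \right)} \right)} - 131\right) \left(209 - 128\right) = \left(\frac{81 + 2^{2} + 18 \cdot 2}{73 + 8 \cdot 2} - 131\right) \left(209 - 128\right) = \left(\frac{81 + 4 + 36}{73 + 16} - 131\right) 81 = \left(\frac{1}{89} \cdot 121 - 131\right) 81 = \left(\frac{121}{89} - 131\right) 81 = \left(- \frac{11538}{89}\right) 81 = - \frac{934578}{89}$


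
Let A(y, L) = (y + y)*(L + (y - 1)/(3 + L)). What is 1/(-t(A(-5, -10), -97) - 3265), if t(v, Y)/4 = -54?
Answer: -1/3049 ≈ -0.00032798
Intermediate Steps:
A(y, L) = 2*y*(L + (-1 + y)/(3 + L)) (A(y, L) = (2*y)*(L + (-1 + y)/(3 + L)) = 2*y*(L + (-1 + y)/(3 + L)))
t(v, Y) = -216 (t(v, Y) = 4*(-54) = -216)
1/(-t(A(-5, -10), -97) - 3265) = 1/(-1*(-216) - 3265) = 1/(216 - 3265) = 1/(-3049) = -1/3049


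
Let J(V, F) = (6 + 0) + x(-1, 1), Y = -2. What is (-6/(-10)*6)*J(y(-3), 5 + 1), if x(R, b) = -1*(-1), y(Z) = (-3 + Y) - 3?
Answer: 126/5 ≈ 25.200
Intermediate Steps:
y(Z) = -8 (y(Z) = (-3 - 2) - 3 = -5 - 3 = -8)
x(R, b) = 1
J(V, F) = 7 (J(V, F) = (6 + 0) + 1 = 6 + 1 = 7)
(-6/(-10)*6)*J(y(-3), 5 + 1) = (-6/(-10)*6)*7 = (-6*(-1/10)*6)*7 = ((3/5)*6)*7 = (18/5)*7 = 126/5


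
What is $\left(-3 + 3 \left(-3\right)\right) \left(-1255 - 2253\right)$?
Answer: $42096$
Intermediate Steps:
$\left(-3 + 3 \left(-3\right)\right) \left(-1255 - 2253\right) = \left(-3 - 9\right) \left(-3508\right) = \left(-12\right) \left(-3508\right) = 42096$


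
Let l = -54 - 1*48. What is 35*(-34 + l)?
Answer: -4760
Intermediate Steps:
l = -102 (l = -54 - 48 = -102)
35*(-34 + l) = 35*(-34 - 102) = 35*(-136) = -4760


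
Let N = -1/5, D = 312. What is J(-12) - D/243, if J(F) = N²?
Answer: -2519/2025 ≈ -1.2439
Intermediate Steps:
N = -⅕ (N = -1*⅕ = -⅕ ≈ -0.20000)
J(F) = 1/25 (J(F) = (-⅕)² = 1/25)
J(-12) - D/243 = 1/25 - 312/243 = 1/25 - 1*104/81 = 1/25 - 104/81 = -2519/2025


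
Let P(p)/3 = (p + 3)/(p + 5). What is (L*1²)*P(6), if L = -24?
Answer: -648/11 ≈ -58.909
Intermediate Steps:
P(p) = 3*(3 + p)/(5 + p) (P(p) = 3*((p + 3)/(p + 5)) = 3*((3 + p)/(5 + p)) = 3*(3 + p)/(5 + p))
(L*1²)*P(6) = (-24*1²)*(3*(3 + 6)/(5 + 6)) = (-24*1)*(3*9/11) = -72*9/11 = -24*27/11 = -648/11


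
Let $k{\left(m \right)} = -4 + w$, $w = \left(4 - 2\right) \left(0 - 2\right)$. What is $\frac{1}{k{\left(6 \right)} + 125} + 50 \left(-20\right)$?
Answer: $- \frac{116999}{117} \approx -999.99$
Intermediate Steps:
$w = -4$ ($w = 2 \left(-2\right) = -4$)
$k{\left(m \right)} = -8$ ($k{\left(m \right)} = -4 - 4 = -8$)
$\frac{1}{k{\left(6 \right)} + 125} + 50 \left(-20\right) = \frac{1}{-8 + 125} + 50 \left(-20\right) = \frac{1}{117} - 1000 = - \frac{116999}{117}$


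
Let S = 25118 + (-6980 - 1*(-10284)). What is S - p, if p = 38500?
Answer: -10078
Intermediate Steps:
S = 28422 (S = 25118 + (-6980 + 10284) = 25118 + 3304 = 28422)
S - p = 28422 - 1*38500 = 28422 - 38500 = -10078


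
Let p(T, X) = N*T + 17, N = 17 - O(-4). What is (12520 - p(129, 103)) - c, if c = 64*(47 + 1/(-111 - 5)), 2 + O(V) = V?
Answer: 189328/29 ≈ 6528.6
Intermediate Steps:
O(V) = -2 + V
c = 87216/29 (c = 64*(47 + 1/(-116)) = 64*(47 - 1/116) = 64*(5451/116) = 87216/29 ≈ 3007.4)
N = 23 (N = 17 - (-2 - 4) = 17 - 1*(-6) = 17 + 6 = 23)
p(T, X) = 17 + 23*T (p(T, X) = 23*T + 17 = 17 + 23*T)
(12520 - p(129, 103)) - c = (12520 - (17 + 23*129)) - 1*87216/29 = (12520 - (17 + 2967)) - 87216/29 = (12520 - 1*2984) - 87216/29 = (12520 - 2984) - 87216/29 = 9536 - 87216/29 = 189328/29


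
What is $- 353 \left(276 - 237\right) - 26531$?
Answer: $-40298$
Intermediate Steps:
$- 353 \left(276 - 237\right) - 26531 = \left(-353\right) 39 - 26531 = -13767 - 26531 = -40298$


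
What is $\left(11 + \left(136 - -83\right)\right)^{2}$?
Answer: $52900$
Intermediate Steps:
$\left(11 + \left(136 - -83\right)\right)^{2} = \left(11 + \left(136 + 83\right)\right)^{2} = \left(11 + 219\right)^{2} = 230^{2} = 52900$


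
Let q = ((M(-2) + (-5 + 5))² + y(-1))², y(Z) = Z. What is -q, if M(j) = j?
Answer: -9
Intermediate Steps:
q = 9 (q = ((-2 + (-5 + 5))² - 1)² = ((-2 + 0)² - 1)² = ((-2)² - 1)² = (4 - 1)² = 3² = 9)
-q = -1*9 = -9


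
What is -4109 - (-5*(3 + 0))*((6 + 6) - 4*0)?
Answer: -3929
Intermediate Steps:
-4109 - (-5*(3 + 0))*((6 + 6) - 4*0) = -4109 - (-5*3)*(12 + 0) = -4109 - (-15)*12 = -4109 - 1*(-180) = -4109 + 180 = -3929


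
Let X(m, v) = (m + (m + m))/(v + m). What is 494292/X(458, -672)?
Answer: -17629748/229 ≈ -76986.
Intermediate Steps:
X(m, v) = 3*m/(m + v) (X(m, v) = (m + 2*m)/(m + v) = (3*m)/(m + v) = 3*m/(m + v))
494292/X(458, -672) = 494292/((3*458/(458 - 672))) = 494292/((3*458/(-214))) = 494292/((3*458*(-1/214))) = 494292/(-687/107) = 494292*(-107/687) = -17629748/229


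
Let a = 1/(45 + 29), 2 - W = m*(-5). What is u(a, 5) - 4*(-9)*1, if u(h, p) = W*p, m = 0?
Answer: 46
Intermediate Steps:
W = 2 (W = 2 - 0*(-5) = 2 - 1*0 = 2 + 0 = 2)
a = 1/74 ≈ 0.013514
u(h, p) = 2*p
u(a, 5) - 4*(-9)*1 = 2*5 - 4*(-9)*1 = 10 + 36*1 = 10 + 36 = 46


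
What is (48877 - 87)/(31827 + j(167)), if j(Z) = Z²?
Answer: 24395/29858 ≈ 0.81703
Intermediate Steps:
(48877 - 87)/(31827 + j(167)) = (48877 - 87)/(31827 + 167²) = 48790/(31827 + 27889) = 48790/59716 = 48790*(1/59716) = 24395/29858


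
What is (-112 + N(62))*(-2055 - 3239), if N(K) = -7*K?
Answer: 2890524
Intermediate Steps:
(-112 + N(62))*(-2055 - 3239) = (-112 - 7*62)*(-2055 - 3239) = (-112 - 434)*(-5294) = -546*(-5294) = 2890524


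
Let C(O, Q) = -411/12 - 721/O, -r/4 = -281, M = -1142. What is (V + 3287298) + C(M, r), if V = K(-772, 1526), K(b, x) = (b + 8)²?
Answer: 8841273511/2284 ≈ 3.8710e+6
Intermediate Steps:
r = 1124 (r = -4*(-281) = 1124)
K(b, x) = (8 + b)²
C(O, Q) = -137/4 - 721/O (C(O, Q) = -411*1/12 - 721/O = -137/4 - 721/O)
V = 583696 (V = (8 - 772)² = (-764)² = 583696)
(V + 3287298) + C(M, r) = (583696 + 3287298) + (-137/4 - 721/(-1142)) = 3870994 + (-137/4 - 721*(-1/1142)) = 3870994 + (-137/4 + 721/1142) = 3870994 - 76785/2284 = 8841273511/2284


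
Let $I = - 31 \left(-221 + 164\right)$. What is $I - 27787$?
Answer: $-26020$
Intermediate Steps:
$I = 1767$ ($I = \left(-31\right) \left(-57\right) = 1767$)
$I - 27787 = 1767 - 27787 = -26020$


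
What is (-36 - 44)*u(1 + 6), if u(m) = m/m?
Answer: -80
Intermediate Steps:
u(m) = 1
(-36 - 44)*u(1 + 6) = (-36 - 44)*1 = -80*1 = -80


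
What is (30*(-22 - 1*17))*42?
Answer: -49140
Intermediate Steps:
(30*(-22 - 1*17))*42 = (30*(-22 - 17))*42 = (30*(-39))*42 = -1170*42 = -49140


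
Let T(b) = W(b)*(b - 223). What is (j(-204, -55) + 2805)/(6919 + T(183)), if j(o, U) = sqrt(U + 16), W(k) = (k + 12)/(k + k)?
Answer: 57035/140253 + 61*I*sqrt(39)/420759 ≈ 0.40666 + 0.00090538*I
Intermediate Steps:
W(k) = (12 + k)/(2*k) (W(k) = (12 + k)/((2*k)) = (12 + k)*(1/(2*k)) = (12 + k)/(2*k))
T(b) = (-223 + b)*(12 + b)/(2*b) (T(b) = ((12 + b)/(2*b))*(b - 223) = ((12 + b)/(2*b))*(-223 + b) = (-223 + b)*(12 + b)/(2*b))
j(o, U) = sqrt(16 + U)
(j(-204, -55) + 2805)/(6919 + T(183)) = (sqrt(16 - 55) + 2805)/(6919 + (1/2)*(-223 + 183)*(12 + 183)/183) = (sqrt(-39) + 2805)/(6919 + (1/2)*(1/183)*(-40)*195) = (I*sqrt(39) + 2805)/(6919 - 1300/61) = (2805 + I*sqrt(39))/(420759/61) = (2805 + I*sqrt(39))*(61/420759) = 57035/140253 + 61*I*sqrt(39)/420759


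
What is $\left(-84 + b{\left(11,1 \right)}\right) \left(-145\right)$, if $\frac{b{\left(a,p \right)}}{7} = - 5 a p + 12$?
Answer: $55825$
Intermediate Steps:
$b{\left(a,p \right)} = 84 - 35 a p$ ($b{\left(a,p \right)} = 7 \left(- 5 a p + 12\right) = 7 \left(12 - 5 a p\right) = 84 - 35 a p$)
$\left(-84 + b{\left(11,1 \right)}\right) \left(-145\right) = \left(-84 + \left(84 - 385 \cdot 1\right)\right) \left(-145\right) = \left(-84 + \left(84 - 385\right)\right) \left(-145\right) = \left(-84 - 301\right) \left(-145\right) = \left(-385\right) \left(-145\right) = 55825$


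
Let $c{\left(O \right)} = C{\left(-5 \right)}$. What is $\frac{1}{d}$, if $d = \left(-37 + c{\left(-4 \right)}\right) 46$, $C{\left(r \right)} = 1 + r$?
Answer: $- \frac{1}{1886} \approx -0.00053022$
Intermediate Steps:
$c{\left(O \right)} = -4$ ($c{\left(O \right)} = 1 - 5 = -4$)
$d = -1886$ ($d = \left(-37 - 4\right) 46 = \left(-41\right) 46 = -1886$)
$\frac{1}{d} = \frac{1}{-1886} = - \frac{1}{1886}$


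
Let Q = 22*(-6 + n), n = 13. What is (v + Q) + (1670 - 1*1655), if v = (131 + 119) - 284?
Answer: 135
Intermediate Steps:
Q = 154 (Q = 22*(-6 + 13) = 22*7 = 154)
v = -34 (v = 250 - 284 = -34)
(v + Q) + (1670 - 1*1655) = (-34 + 154) + (1670 - 1*1655) = 120 + (1670 - 1655) = 120 + 15 = 135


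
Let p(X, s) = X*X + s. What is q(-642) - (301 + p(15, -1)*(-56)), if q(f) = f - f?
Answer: 12243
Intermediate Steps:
q(f) = 0
p(X, s) = s + X² (p(X, s) = X² + s = s + X²)
q(-642) - (301 + p(15, -1)*(-56)) = 0 - (301 + (-1 + 15²)*(-56)) = 0 - (301 + (-1 + 225)*(-56)) = 0 - (301 + 224*(-56)) = 0 - (301 - 12544) = 0 - 1*(-12243) = 0 + 12243 = 12243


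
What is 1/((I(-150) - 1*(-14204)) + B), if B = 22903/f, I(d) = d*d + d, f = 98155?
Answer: 98155/3587980773 ≈ 2.7357e-5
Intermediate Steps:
I(d) = d + d² (I(d) = d² + d = d + d²)
B = 22903/98155 ≈ 0.23334
1/((I(-150) - 1*(-14204)) + B) = 1/((-150*(1 - 150) - 1*(-14204)) + 22903/98155) = 1/((-150*(-149) + 14204) + 22903/98155) = 1/((22350 + 14204) + 22903/98155) = 1/(36554 + 22903/98155) = 1/(3587980773/98155) = 98155/3587980773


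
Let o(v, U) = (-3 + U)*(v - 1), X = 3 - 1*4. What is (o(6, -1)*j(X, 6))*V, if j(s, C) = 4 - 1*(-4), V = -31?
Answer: 4960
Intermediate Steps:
X = -1 (X = 3 - 4 = -1)
j(s, C) = 8 (j(s, C) = 4 + 4 = 8)
o(v, U) = (-1 + v)*(-3 + U) (o(v, U) = (-3 + U)*(-1 + v) = (-1 + v)*(-3 + U))
(o(6, -1)*j(X, 6))*V = ((3 - 1*(-1) - 3*6 - 1*6)*8)*(-31) = ((3 + 1 - 18 - 6)*8)*(-31) = -20*8*(-31) = -160*(-31) = 4960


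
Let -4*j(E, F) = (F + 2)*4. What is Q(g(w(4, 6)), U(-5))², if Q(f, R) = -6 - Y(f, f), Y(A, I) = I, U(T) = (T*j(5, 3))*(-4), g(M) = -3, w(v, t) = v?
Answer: 9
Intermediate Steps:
j(E, F) = -2 - F (j(E, F) = -(F + 2)*4/4 = -(2 + F)*4/4 = -(8 + 4*F)/4 = -2 - F)
U(T) = 20*T (U(T) = (T*(-2 - 1*3))*(-4) = (T*(-2 - 3))*(-4) = (T*(-5))*(-4) = -5*T*(-4) = 20*T)
Q(f, R) = -6 - f
Q(g(w(4, 6)), U(-5))² = (-6 - 1*(-3))² = (-6 + 3)² = (-3)² = 9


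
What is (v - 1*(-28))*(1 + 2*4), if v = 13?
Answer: 369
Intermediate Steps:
(v - 1*(-28))*(1 + 2*4) = (13 - 1*(-28))*(1 + 2*4) = (13 + 28)*(1 + 8) = 41*9 = 369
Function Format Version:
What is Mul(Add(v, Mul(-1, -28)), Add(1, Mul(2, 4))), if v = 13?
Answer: 369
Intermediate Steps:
Mul(Add(v, Mul(-1, -28)), Add(1, Mul(2, 4))) = Mul(Add(13, Mul(-1, -28)), Add(1, Mul(2, 4))) = Mul(Add(13, 28), Add(1, 8)) = Mul(41, 9) = 369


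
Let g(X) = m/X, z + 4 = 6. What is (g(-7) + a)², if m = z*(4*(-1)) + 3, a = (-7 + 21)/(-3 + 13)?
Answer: 5476/1225 ≈ 4.4702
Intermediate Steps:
z = 2 (z = -4 + 6 = 2)
a = 7/5 (a = 14/10 = 14*(⅒) = 7/5 ≈ 1.4000)
m = -5 (m = 2*(4*(-1)) + 3 = 2*(-4) + 3 = -8 + 3 = -5)
g(X) = -5/X
(g(-7) + a)² = (-5/(-7) + 7/5)² = (-5*(-⅐) + 7/5)² = (5/7 + 7/5)² = (74/35)² = 5476/1225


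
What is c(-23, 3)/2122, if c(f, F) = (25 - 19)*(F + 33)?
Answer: 108/1061 ≈ 0.10179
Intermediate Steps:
c(f, F) = 198 + 6*F (c(f, F) = 6*(33 + F) = 198 + 6*F)
c(-23, 3)/2122 = (198 + 6*3)/2122 = (198 + 18)*(1/2122) = 216*(1/2122) = 108/1061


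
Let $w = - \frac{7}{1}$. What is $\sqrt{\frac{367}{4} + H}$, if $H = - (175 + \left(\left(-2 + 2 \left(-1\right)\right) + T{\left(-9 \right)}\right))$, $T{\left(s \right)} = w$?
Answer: $\frac{17 i}{2} \approx 8.5 i$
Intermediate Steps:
$w = -7$ ($w = \left(-7\right) 1 = -7$)
$T{\left(s \right)} = -7$
$H = -164$ ($H = - (175 + \left(\left(-2 + 2 \left(-1\right)\right) - 7\right)) = - (175 - 11) = \left(-1\right) 164 = -164$)
$\sqrt{\frac{367}{4} + H} = \sqrt{\frac{367}{4} - 164} = \sqrt{- \frac{289}{4}} = \frac{17 i}{2}$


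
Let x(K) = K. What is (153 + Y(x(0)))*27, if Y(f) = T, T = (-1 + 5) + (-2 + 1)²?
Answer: 4266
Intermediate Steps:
T = 5 (T = 4 + (-1)² = 4 + 1 = 5)
Y(f) = 5
(153 + Y(x(0)))*27 = (153 + 5)*27 = 158*27 = 4266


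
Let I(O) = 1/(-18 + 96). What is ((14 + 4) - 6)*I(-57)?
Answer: 2/13 ≈ 0.15385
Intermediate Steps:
I(O) = 1/78
((14 + 4) - 6)*I(-57) = ((14 + 4) - 6)*(1/78) = (18 - 6)*(1/78) = 12*(1/78) = 2/13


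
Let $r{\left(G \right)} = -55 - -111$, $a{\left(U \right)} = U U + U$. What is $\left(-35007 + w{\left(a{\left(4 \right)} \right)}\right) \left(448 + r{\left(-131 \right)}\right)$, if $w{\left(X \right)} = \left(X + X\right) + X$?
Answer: $-17613288$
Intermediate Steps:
$a{\left(U \right)} = U + U^{2}$ ($a{\left(U \right)} = U^{2} + U = U + U^{2}$)
$r{\left(G \right)} = 56$ ($r{\left(G \right)} = -55 + 111 = 56$)
$w{\left(X \right)} = 3 X$ ($w{\left(X \right)} = 2 X + X = 3 X$)
$\left(-35007 + w{\left(a{\left(4 \right)} \right)}\right) \left(448 + r{\left(-131 \right)}\right) = \left(-35007 + 3 \cdot 4 \left(1 + 4\right)\right) \left(448 + 56\right) = \left(-35007 + 3 \cdot 4 \cdot 5\right) 504 = \left(-35007 + 3 \cdot 20\right) 504 = \left(-35007 + 60\right) 504 = \left(-34947\right) 504 = -17613288$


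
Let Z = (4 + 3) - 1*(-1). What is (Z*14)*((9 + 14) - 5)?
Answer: 2016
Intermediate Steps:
Z = 8 (Z = 7 + 1 = 8)
(Z*14)*((9 + 14) - 5) = (8*14)*((9 + 14) - 5) = 112*(23 - 5) = 112*18 = 2016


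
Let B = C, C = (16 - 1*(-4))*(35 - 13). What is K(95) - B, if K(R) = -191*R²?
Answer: -1724215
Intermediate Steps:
C = 440 (C = (16 + 4)*22 = 20*22 = 440)
B = 440
K(95) - B = -191*95² - 1*440 = -191*9025 - 440 = -1723775 - 440 = -1724215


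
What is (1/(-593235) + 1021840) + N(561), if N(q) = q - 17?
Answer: 606513972239/593235 ≈ 1.0224e+6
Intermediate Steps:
N(q) = -17 + q
(1/(-593235) + 1021840) + N(561) = (1/(-593235) + 1021840) + (-17 + 561) = (-1/593235 + 1021840) + 544 = 606191252399/593235 + 544 = 606513972239/593235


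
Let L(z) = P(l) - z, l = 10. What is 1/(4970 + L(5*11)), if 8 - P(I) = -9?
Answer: 1/4932 ≈ 0.00020276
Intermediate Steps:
P(I) = 17 (P(I) = 8 - 1*(-9) = 8 + 9 = 17)
L(z) = 17 - z
1/(4970 + L(5*11)) = 1/(4970 + (17 - 5*11)) = 1/(4970 + (17 - 1*55)) = 1/(4970 + (17 - 55)) = 1/(4970 - 38) = 1/4932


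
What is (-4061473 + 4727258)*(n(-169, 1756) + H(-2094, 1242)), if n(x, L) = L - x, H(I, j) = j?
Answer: 2108541095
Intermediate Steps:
(-4061473 + 4727258)*(n(-169, 1756) + H(-2094, 1242)) = (-4061473 + 4727258)*((1756 - 1*(-169)) + 1242) = 665785*((1756 + 169) + 1242) = 665785*(1925 + 1242) = 665785*3167 = 2108541095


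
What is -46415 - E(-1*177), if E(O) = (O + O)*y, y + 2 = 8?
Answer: -44291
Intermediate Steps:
y = 6 (y = -2 + 8 = 6)
E(O) = 12*O (E(O) = (O + O)*6 = (2*O)*6 = 12*O)
-46415 - E(-1*177) = -46415 - 12*(-1*177) = -46415 - 12*(-177) = -46415 - 1*(-2124) = -46415 + 2124 = -44291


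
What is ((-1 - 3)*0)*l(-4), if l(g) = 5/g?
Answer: 0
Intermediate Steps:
((-1 - 3)*0)*l(-4) = ((-1 - 3)*0)*(5/(-4)) = (-4*0)*(5*(-¼)) = 0*(-5/4) = 0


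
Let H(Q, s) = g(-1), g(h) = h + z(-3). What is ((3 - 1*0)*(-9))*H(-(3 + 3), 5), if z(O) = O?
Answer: 108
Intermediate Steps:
g(h) = -3 + h (g(h) = h - 3 = -3 + h)
H(Q, s) = -4 (H(Q, s) = -3 - 1 = -4)
((3 - 1*0)*(-9))*H(-(3 + 3), 5) = ((3 - 1*0)*(-9))*(-4) = ((3 + 0)*(-9))*(-4) = (3*(-9))*(-4) = -27*(-4) = 108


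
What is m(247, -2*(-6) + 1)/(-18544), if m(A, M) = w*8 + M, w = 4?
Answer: -45/18544 ≈ -0.0024267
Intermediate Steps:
m(A, M) = 32 + M (m(A, M) = 4*8 + M = 32 + M)
m(247, -2*(-6) + 1)/(-18544) = (32 + (-2*(-6) + 1))/(-18544) = (32 + (12 + 1))*(-1/18544) = (32 + 13)*(-1/18544) = 45*(-1/18544) = -45/18544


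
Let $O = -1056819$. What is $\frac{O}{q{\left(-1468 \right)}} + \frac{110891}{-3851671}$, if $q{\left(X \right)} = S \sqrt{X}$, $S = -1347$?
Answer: $- \frac{110891}{3851671} - \frac{352273 i \sqrt{367}}{329566} \approx -0.02879 - 20.477 i$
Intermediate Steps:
$q{\left(X \right)} = - 1347 \sqrt{X}$
$\frac{O}{q{\left(-1468 \right)}} + \frac{110891}{-3851671} = - \frac{1056819}{\left(-1347\right) \sqrt{-1468}} + \frac{110891}{-3851671} = - \frac{1056819}{\left(-1347\right) 2 i \sqrt{367}} + 110891 \left(- \frac{1}{3851671}\right) = - \frac{1056819}{\left(-2694\right) i \sqrt{367}} - \frac{110891}{3851671} = - 1056819 \frac{i \sqrt{367}}{988698} - \frac{110891}{3851671} = - \frac{352273 i \sqrt{367}}{329566} - \frac{110891}{3851671} = - \frac{110891}{3851671} - \frac{352273 i \sqrt{367}}{329566}$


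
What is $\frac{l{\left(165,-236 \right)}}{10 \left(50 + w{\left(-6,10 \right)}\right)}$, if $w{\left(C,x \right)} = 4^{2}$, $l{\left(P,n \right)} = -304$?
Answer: $- \frac{76}{165} \approx -0.46061$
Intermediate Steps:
$w{\left(C,x \right)} = 16$
$\frac{l{\left(165,-236 \right)}}{10 \left(50 + w{\left(-6,10 \right)}\right)} = - \frac{304}{10 \left(50 + 16\right)} = - \frac{304}{10 \cdot 66} = - \frac{304}{660} = \left(-304\right) \frac{1}{660} = - \frac{76}{165}$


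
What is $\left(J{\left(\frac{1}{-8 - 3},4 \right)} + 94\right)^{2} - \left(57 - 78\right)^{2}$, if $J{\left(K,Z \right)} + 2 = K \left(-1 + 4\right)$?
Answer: $\frac{964720}{121} \approx 7972.9$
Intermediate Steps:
$J{\left(K,Z \right)} = -2 + 3 K$ ($J{\left(K,Z \right)} = -2 + K \left(-1 + 4\right) = -2 + K 3 = -2 + 3 K$)
$\left(J{\left(\frac{1}{-8 - 3},4 \right)} + 94\right)^{2} - \left(57 - 78\right)^{2} = \left(\left(-2 + \frac{3}{-8 - 3}\right) + 94\right)^{2} - \left(57 - 78\right)^{2} = \left(\left(-2 + \frac{3}{-11}\right) + 94\right)^{2} - \left(-21\right)^{2} = \left(\left(-2 + 3 \left(- \frac{1}{11}\right)\right) + 94\right)^{2} - 441 = \left(\left(-2 - \frac{3}{11}\right) + 94\right)^{2} - 441 = \left(- \frac{25}{11} + 94\right)^{2} - 441 = \left(\frac{1009}{11}\right)^{2} - 441 = \frac{1018081}{121} - 441 = \frac{964720}{121}$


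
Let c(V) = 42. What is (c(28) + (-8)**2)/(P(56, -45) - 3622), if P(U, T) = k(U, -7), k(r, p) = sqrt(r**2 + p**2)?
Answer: -383932/13115699 - 742*sqrt(65)/13115699 ≈ -0.029729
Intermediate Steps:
k(r, p) = sqrt(p**2 + r**2)
P(U, T) = sqrt(49 + U**2) (P(U, T) = sqrt((-7)**2 + U**2) = sqrt(49 + U**2))
(c(28) + (-8)**2)/(P(56, -45) - 3622) = (42 + (-8)**2)/(sqrt(49 + 56**2) - 3622) = (42 + 64)/(sqrt(49 + 3136) - 3622) = 106/(sqrt(3185) - 3622) = 106/(7*sqrt(65) - 3622) = 106/(-3622 + 7*sqrt(65))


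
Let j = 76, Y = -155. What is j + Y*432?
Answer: -66884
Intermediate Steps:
j + Y*432 = 76 - 155*432 = 76 - 66960 = -66884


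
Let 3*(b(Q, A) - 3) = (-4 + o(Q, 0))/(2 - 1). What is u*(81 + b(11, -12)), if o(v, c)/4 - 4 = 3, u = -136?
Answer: -12512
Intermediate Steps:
o(v, c) = 28 (o(v, c) = 16 + 4*3 = 16 + 12 = 28)
b(Q, A) = 11 (b(Q, A) = 3 + ((-4 + 28)/(2 - 1))/3 = 3 + (24/1)/3 = 3 + (24*1)/3 = 3 + (1/3)*24 = 3 + 8 = 11)
u*(81 + b(11, -12)) = -136*(81 + 11) = -136*92 = -12512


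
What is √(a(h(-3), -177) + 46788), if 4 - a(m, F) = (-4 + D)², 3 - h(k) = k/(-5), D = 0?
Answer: 2*√11694 ≈ 216.28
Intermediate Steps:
h(k) = 3 + k/5 (h(k) = 3 - k/(-5) = 3 - k*(-1)/5 = 3 - (-1)*k/5 = 3 + k/5)
a(m, F) = -12 (a(m, F) = 4 - (-4 + 0)² = 4 - 1*(-4)² = 4 - 1*16 = 4 - 16 = -12)
√(a(h(-3), -177) + 46788) = √(-12 + 46788) = √46776 = 2*√11694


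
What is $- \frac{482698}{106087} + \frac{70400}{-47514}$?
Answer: $- \frac{15201718786}{2520308859} \approx -6.0317$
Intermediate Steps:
$- \frac{482698}{106087} + \frac{70400}{-47514} = \left(-482698\right) \frac{1}{106087} + 70400 \left(- \frac{1}{47514}\right) = - \frac{482698}{106087} - \frac{35200}{23757} = - \frac{15201718786}{2520308859}$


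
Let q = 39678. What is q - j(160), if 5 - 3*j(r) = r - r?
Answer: 119029/3 ≈ 39676.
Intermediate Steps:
j(r) = 5/3 (j(r) = 5/3 - (r - r)/3 = 5/3 - ⅓*0 = 5/3 + 0 = 5/3)
q - j(160) = 39678 - 1*5/3 = 39678 - 5/3 = 119029/3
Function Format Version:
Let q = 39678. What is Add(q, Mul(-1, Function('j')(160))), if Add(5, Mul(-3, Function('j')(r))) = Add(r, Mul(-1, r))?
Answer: Rational(119029, 3) ≈ 39676.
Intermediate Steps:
Function('j')(r) = Rational(5, 3) (Function('j')(r) = Add(Rational(5, 3), Mul(Rational(-1, 3), Add(r, Mul(-1, r)))) = Add(Rational(5, 3), Mul(Rational(-1, 3), 0)) = Add(Rational(5, 3), 0) = Rational(5, 3))
Add(q, Mul(-1, Function('j')(160))) = Add(39678, Mul(-1, Rational(5, 3))) = Add(39678, Rational(-5, 3)) = Rational(119029, 3)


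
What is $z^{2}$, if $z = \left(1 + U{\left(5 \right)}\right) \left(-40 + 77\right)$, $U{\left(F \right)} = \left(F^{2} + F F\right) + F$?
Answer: $4293184$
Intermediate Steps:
$U{\left(F \right)} = F + 2 F^{2}$ ($U{\left(F \right)} = \left(F^{2} + F^{2}\right) + F = 2 F^{2} + F = F + 2 F^{2}$)
$z = 2072$ ($z = \left(1 + 5 \left(1 + 2 \cdot 5\right)\right) \left(-40 + 77\right) = \left(1 + 5 \left(1 + 10\right)\right) 37 = \left(1 + 5 \cdot 11\right) 37 = \left(1 + 55\right) 37 = 56 \cdot 37 = 2072$)
$z^{2} = 2072^{2} = 4293184$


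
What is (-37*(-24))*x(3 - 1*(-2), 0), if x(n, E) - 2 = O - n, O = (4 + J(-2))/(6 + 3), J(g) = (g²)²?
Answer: -2072/3 ≈ -690.67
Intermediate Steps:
J(g) = g⁴
O = 20/9 (O = (4 + (-2)⁴)/(6 + 3) = (4 + 16)/9 = 20*(⅑) = 20/9 ≈ 2.2222)
x(n, E) = 38/9 - n (x(n, E) = 2 + (20/9 - n) = 38/9 - n)
(-37*(-24))*x(3 - 1*(-2), 0) = (-37*(-24))*(38/9 - (3 - 1*(-2))) = 888*(38/9 - (3 + 2)) = 888*(38/9 - 1*5) = 888*(38/9 - 5) = 888*(-7/9) = -2072/3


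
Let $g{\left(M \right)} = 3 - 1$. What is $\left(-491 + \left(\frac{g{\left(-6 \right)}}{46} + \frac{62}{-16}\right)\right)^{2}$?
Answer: $\frac{8289920401}{33856} \approx 2.4486 \cdot 10^{5}$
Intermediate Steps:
$g{\left(M \right)} = 2$
$\left(-491 + \left(\frac{g{\left(-6 \right)}}{46} + \frac{62}{-16}\right)\right)^{2} = \left(-491 + \left(\frac{2}{46} + \frac{62}{-16}\right)\right)^{2} = \left(-491 + \left(2 \cdot \frac{1}{46} + 62 \left(- \frac{1}{16}\right)\right)\right)^{2} = \left(-491 + \left(\frac{1}{23} - \frac{31}{8}\right)\right)^{2} = \left(-491 - \frac{705}{184}\right)^{2} = \left(- \frac{91049}{184}\right)^{2} = \frac{8289920401}{33856}$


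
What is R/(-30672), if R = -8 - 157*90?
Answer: 7069/15336 ≈ 0.46094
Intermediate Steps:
R = -14138 (R = -8 - 14130 = -14138)
R/(-30672) = -14138/(-30672) = -14138*(-1/30672) = 7069/15336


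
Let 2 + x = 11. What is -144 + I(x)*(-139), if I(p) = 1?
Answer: -283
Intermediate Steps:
x = 9 (x = -2 + 11 = 9)
-144 + I(x)*(-139) = -144 + 1*(-139) = -144 - 139 = -283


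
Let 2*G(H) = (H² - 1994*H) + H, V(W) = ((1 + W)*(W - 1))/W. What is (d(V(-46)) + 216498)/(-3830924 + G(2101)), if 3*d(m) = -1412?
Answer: -324041/5576205 ≈ -0.058111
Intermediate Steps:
V(W) = (1 + W)*(-1 + W)/W (V(W) = ((1 + W)*(-1 + W))/W = (1 + W)*(-1 + W)/W)
G(H) = H²/2 - 1993*H/2 (G(H) = ((H² - 1994*H) + H)/2 = (H² - 1993*H)/2 = H²/2 - 1993*H/2)
d(m) = -1412/3 (d(m) = (⅓)*(-1412) = -1412/3)
(d(V(-46)) + 216498)/(-3830924 + G(2101)) = (-1412/3 + 216498)/(-3830924 + (½)*2101*(-1993 + 2101)) = 648082/(3*(-3830924 + (½)*2101*108)) = 648082/(3*(-3830924 + 113454)) = (648082/3)/(-3717470) = (648082/3)*(-1/3717470) = -324041/5576205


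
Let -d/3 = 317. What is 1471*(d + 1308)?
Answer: 525147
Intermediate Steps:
d = -951 (d = -3*317 = -951)
1471*(d + 1308) = 1471*(-951 + 1308) = 1471*357 = 525147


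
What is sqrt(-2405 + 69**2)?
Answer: 2*sqrt(589) ≈ 48.539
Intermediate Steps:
sqrt(-2405 + 69**2) = sqrt(-2405 + 4761) = sqrt(2356) = 2*sqrt(589)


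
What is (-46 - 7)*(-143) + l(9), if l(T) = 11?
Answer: 7590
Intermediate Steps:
(-46 - 7)*(-143) + l(9) = (-46 - 7)*(-143) + 11 = -53*(-143) + 11 = 7579 + 11 = 7590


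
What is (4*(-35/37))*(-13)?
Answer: 1820/37 ≈ 49.189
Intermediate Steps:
(4*(-35/37))*(-13) = -140/37*(-13) = 1820/37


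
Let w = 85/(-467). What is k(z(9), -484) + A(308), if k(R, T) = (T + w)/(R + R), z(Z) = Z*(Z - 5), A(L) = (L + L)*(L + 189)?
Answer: 3431276245/11208 ≈ 3.0615e+5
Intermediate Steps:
w = -85/467 (w = 85*(-1/467) = -85/467 ≈ -0.18201)
A(L) = 2*L*(189 + L) (A(L) = (2*L)*(189 + L) = 2*L*(189 + L))
z(Z) = Z*(-5 + Z)
k(R, T) = (-85/467 + T)/(2*R) (k(R, T) = (T - 85/467)/(R + R) = (-85/467 + T)/((2*R)) = (-85/467 + T)*(1/(2*R)) = (-85/467 + T)/(2*R))
k(z(9), -484) + A(308) = (-85 + 467*(-484))/(934*((9*(-5 + 9)))) + 2*308*(189 + 308) = (-85 - 226028)/(934*((9*4))) + 2*308*497 = (1/934)*(-226113)/36 + 306152 = (1/934)*(1/36)*(-226113) + 306152 = -75371/11208 + 306152 = 3431276245/11208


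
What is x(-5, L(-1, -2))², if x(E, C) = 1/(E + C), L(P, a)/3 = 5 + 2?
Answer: 1/256 ≈ 0.0039063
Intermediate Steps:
L(P, a) = 21 (L(P, a) = 3*(5 + 2) = 3*7 = 21)
x(E, C) = 1/(C + E)
x(-5, L(-1, -2))² = (1/(21 - 5))² = (1/16)² = 1/256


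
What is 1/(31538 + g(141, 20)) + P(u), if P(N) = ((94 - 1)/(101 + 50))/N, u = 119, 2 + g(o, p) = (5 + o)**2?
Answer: 4933205/949697588 ≈ 0.0051945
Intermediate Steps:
g(o, p) = -2 + (5 + o)**2
P(N) = 93/(151*N) (P(N) = (93/151)/N = (93*(1/151))/N = 93/(151*N))
1/(31538 + g(141, 20)) + P(u) = 1/(31538 + (-2 + (5 + 141)**2)) + (93/151)/119 = 1/(31538 + (-2 + 146**2)) + (93/151)*(1/119) = 1/(31538 + (-2 + 21316)) + 93/17969 = 1/(31538 + 21314) + 93/17969 = 1/52852 + 93/17969 = 4933205/949697588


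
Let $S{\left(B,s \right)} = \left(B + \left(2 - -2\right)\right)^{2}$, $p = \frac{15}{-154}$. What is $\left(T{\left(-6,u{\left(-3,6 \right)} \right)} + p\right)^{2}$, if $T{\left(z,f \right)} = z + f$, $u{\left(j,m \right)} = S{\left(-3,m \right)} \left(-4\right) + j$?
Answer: $\frac{4068289}{23716} \approx 171.54$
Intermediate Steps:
$p = - \frac{15}{154}$ ($p = 15 \left(- \frac{1}{154}\right) = - \frac{15}{154} \approx -0.097403$)
$S{\left(B,s \right)} = \left(4 + B\right)^{2}$ ($S{\left(B,s \right)} = \left(B + \left(2 + 2\right)\right)^{2} = \left(B + 4\right)^{2} = \left(4 + B\right)^{2}$)
$u{\left(j,m \right)} = -4 + j$ ($u{\left(j,m \right)} = \left(4 - 3\right)^{2} \left(-4\right) + j = 1^{2} \left(-4\right) + j = 1 \left(-4\right) + j = -4 + j$)
$T{\left(z,f \right)} = f + z$
$\left(T{\left(-6,u{\left(-3,6 \right)} \right)} + p\right)^{2} = \left(\left(\left(-4 - 3\right) - 6\right) - \frac{15}{154}\right)^{2} = \left(\left(-7 - 6\right) - \frac{15}{154}\right)^{2} = \left(-13 - \frac{15}{154}\right)^{2} = \left(- \frac{2017}{154}\right)^{2} = \frac{4068289}{23716}$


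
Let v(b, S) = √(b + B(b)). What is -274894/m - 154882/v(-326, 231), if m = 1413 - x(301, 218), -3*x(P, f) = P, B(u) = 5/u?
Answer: -412341/2270 + 22126*I*√78566/723 ≈ -181.65 + 8577.9*I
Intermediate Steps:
x(P, f) = -P/3
v(b, S) = √(b + 5/b)
m = 4540/3 (m = 1413 - (-1)*301/3 = 1413 - 1*(-301/3) = 1413 + 301/3 = 4540/3 ≈ 1513.3)
-274894/m - 154882/v(-326, 231) = -274894/4540/3 - 154882/√(-326 + 5/(-326)) = -274894*3/4540 - 154882/√(-326 + 5*(-1/326)) = -412341/2270 - 154882/√(-326 - 5/326) = -412341/2270 - 154882*(-I*√78566/5061) = -412341/2270 - (-22126)*I*√78566/723 = -412341/2270 + 22126*I*√78566/723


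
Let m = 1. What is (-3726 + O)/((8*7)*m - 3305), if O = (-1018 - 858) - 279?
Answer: 5881/3249 ≈ 1.8101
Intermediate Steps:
O = -2155 (O = -1876 - 279 = -2155)
(-3726 + O)/((8*7)*m - 3305) = (-3726 - 2155)/((8*7)*1 - 3305) = -5881/(56*1 - 3305) = -5881/(56 - 3305) = -5881/(-3249) = -5881*(-1/3249) = 5881/3249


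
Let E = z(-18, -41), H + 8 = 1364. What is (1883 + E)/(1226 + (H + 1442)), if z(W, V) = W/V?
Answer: 77221/164984 ≈ 0.46805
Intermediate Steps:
H = 1356 (H = -8 + 1364 = 1356)
E = 18/41 (E = -18/(-41) = -18*(-1/41) = 18/41 ≈ 0.43902)
(1883 + E)/(1226 + (H + 1442)) = (1883 + 18/41)/(1226 + (1356 + 1442)) = 77221/(41*(1226 + 2798)) = (77221/41)/4024 = (77221/41)*(1/4024) = 77221/164984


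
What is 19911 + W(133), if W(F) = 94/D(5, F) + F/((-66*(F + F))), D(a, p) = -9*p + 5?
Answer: 97901962/4917 ≈ 19911.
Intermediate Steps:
D(a, p) = 5 - 9*p
W(F) = -1/132 + 94/(5 - 9*F) (W(F) = 94/(5 - 9*F) + F/((-66*(F + F))) = 94/(5 - 9*F) + F/((-132*F)) = 94/(5 - 9*F) + F*(-1/(132*F)) = 94/(5 - 9*F) - 1/132 = -1/132 + 94/(5 - 9*F))
19911 + W(133) = 19911 + (-12403 - 9*133)/(132*(-5 + 9*133)) = 19911 + (-12403 - 1197)/(132*(-5 + 1197)) = 19911 + (1/132)*(-13600)/1192 = 19911 + (1/132)*(1/1192)*(-13600) = 19911 - 425/4917 = 97901962/4917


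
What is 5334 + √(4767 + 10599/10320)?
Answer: 5334 + √3526432795/860 ≈ 5403.0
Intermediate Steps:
5334 + √(4767 + 10599/10320) = 5334 + √(4767 + 10599*(1/10320)) = 5334 + √(4767 + 3533/3440) = 5334 + √(16402013/3440) = 5334 + √3526432795/860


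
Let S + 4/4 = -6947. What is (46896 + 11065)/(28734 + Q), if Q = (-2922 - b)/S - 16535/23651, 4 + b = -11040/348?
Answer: 138106204465806/68465079907055 ≈ 2.0172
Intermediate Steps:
b = -1036/29 (b = -4 - 11040/348 = -4 - 11040*1/348 = -4 - 920/29 = -1036/29 ≈ -35.724)
S = -6948 (S = -1 - 6947 = -6948)
Q = -676017109/2382743646 (Q = (-2922 - 1*(-1036/29))/(-6948) - 16535/23651 = (-2922 + 1036/29)*(-1/6948) - 16535*1/23651 = -83702/29*(-1/6948) - 16535/23651 = 41851/100746 - 16535/23651 = -676017109/2382743646 ≈ -0.28371)
(46896 + 11065)/(28734 + Q) = (46896 + 11065)/(28734 - 676017109/2382743646) = 57961/(68465079907055/2382743646) = 57961*(2382743646/68465079907055) = 138106204465806/68465079907055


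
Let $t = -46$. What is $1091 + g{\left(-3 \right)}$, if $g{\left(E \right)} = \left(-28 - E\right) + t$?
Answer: $1020$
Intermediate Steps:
$g{\left(E \right)} = -74 - E$ ($g{\left(E \right)} = \left(-28 - E\right) - 46 = -74 - E$)
$1091 + g{\left(-3 \right)} = 1091 - 71 = 1020$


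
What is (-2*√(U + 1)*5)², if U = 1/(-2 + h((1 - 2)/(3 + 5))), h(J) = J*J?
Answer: 6300/127 ≈ 49.606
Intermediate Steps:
h(J) = J²
U = -64/127 (U = 1/(-2 + ((1 - 2)/(3 + 5))²) = 1/(-2 + (-1/8)²) = 1/(-2 + (-1*⅛)²) = 1/(-2 + (-⅛)²) = 1/(-2 + 1/64) = 1/(-127/64) = -64/127 ≈ -0.50394)
(-2*√(U + 1)*5)² = (-2*√(-64/127 + 1)*5)² = (-6*√889/127*5)² = (-30*√889/127)² = 6300/127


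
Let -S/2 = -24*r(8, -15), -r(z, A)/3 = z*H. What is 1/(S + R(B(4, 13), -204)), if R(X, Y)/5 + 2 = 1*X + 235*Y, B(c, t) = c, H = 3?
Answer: -1/243146 ≈ -4.1128e-6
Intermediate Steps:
r(z, A) = -9*z (r(z, A) = -3*z*3 = -9*z)
R(X, Y) = -10 + 5*X + 1175*Y (R(X, Y) = -10 + 5*(1*X + 235*Y) = -10 + 5*(X + 235*Y) = -10 + (5*X + 1175*Y) = -10 + 5*X + 1175*Y)
S = -3456 (S = -(-48)*(-9*8) = -(-48)*(-72) = -2*1728 = -3456)
1/(S + R(B(4, 13), -204)) = 1/(-3456 + (-10 + 5*4 + 1175*(-204))) = 1/(-3456 + (-10 + 20 - 239700)) = 1/(-3456 - 239690) = 1/(-243146) = -1/243146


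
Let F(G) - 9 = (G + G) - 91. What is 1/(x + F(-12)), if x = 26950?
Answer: 1/26844 ≈ 3.7252e-5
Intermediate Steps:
F(G) = -82 + 2*G (F(G) = 9 + ((G + G) - 91) = 9 + (2*G - 91) = 9 + (-91 + 2*G) = -82 + 2*G)
1/(x + F(-12)) = 1/(26950 + (-82 + 2*(-12))) = 1/(26950 + (-82 - 24)) = 1/(26950 - 106) = 1/26844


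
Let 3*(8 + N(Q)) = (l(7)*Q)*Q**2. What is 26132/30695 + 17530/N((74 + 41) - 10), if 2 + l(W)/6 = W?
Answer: 151524219647/177666374095 ≈ 0.85286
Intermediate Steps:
l(W) = -12 + 6*W
N(Q) = -8 + 10*Q**3 (N(Q) = -8 + (((-12 + 6*7)*Q)*Q**2)/3 = -8 + (((-12 + 42)*Q)*Q**2)/3 = -8 + ((30*Q)*Q**2)/3 = -8 + (30*Q**3)/3 = -8 + 10*Q**3)
26132/30695 + 17530/N((74 + 41) - 10) = 26132/30695 + 17530/(-8 + 10*((74 + 41) - 10)**3) = 26132*(1/30695) + 17530/(-8 + 10*(115 - 10)**3) = 26132/30695 + 17530/(-8 + 10*105**3) = 26132/30695 + 17530/(-8 + 10*1157625) = 26132/30695 + 17530/(-8 + 11576250) = 26132/30695 + 17530/11576242 = 26132/30695 + 17530*(1/11576242) = 26132/30695 + 8765/5788121 = 151524219647/177666374095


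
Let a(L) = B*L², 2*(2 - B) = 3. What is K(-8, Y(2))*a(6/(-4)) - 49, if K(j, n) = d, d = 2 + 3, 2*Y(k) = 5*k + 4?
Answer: -347/8 ≈ -43.375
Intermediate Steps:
B = ½ (B = 2 - ½*3 = 2 - 3/2 = ½ ≈ 0.50000)
Y(k) = 2 + 5*k/2 (Y(k) = (5*k + 4)/2 = (4 + 5*k)/2 = 2 + 5*k/2)
d = 5
K(j, n) = 5
a(L) = L²/2
K(-8, Y(2))*a(6/(-4)) - 49 = 5*((6/(-4))²/2) - 49 = 5*((6*(-¼))²/2) - 49 = 5*((-3/2)²/2) - 49 = 5*((½)*(9/4)) - 49 = 5*(9/8) - 49 = 45/8 - 49 = -347/8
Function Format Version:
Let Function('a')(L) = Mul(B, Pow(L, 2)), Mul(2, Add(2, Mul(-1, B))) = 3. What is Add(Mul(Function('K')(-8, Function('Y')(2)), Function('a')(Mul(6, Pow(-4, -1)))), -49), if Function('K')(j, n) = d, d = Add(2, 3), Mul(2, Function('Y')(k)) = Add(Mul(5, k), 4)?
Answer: Rational(-347, 8) ≈ -43.375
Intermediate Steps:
B = Rational(1, 2) (B = Add(2, Mul(Rational(-1, 2), 3)) = Add(2, Rational(-3, 2)) = Rational(1, 2) ≈ 0.50000)
Function('Y')(k) = Add(2, Mul(Rational(5, 2), k)) (Function('Y')(k) = Mul(Rational(1, 2), Add(Mul(5, k), 4)) = Mul(Rational(1, 2), Add(4, Mul(5, k))) = Add(2, Mul(Rational(5, 2), k)))
d = 5
Function('K')(j, n) = 5
Function('a')(L) = Mul(Rational(1, 2), Pow(L, 2))
Add(Mul(Function('K')(-8, Function('Y')(2)), Function('a')(Mul(6, Pow(-4, -1)))), -49) = Add(Mul(5, Mul(Rational(1, 2), Pow(Mul(6, Pow(-4, -1)), 2))), -49) = Add(Mul(5, Mul(Rational(1, 2), Pow(Mul(6, Rational(-1, 4)), 2))), -49) = Add(Mul(5, Mul(Rational(1, 2), Pow(Rational(-3, 2), 2))), -49) = Add(Mul(5, Mul(Rational(1, 2), Rational(9, 4))), -49) = Add(Mul(5, Rational(9, 8)), -49) = Add(Rational(45, 8), -49) = Rational(-347, 8)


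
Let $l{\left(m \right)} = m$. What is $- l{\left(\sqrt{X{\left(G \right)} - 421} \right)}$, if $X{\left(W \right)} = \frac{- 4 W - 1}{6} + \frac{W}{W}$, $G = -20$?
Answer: $- \frac{i \sqrt{14646}}{6} \approx - 20.17 i$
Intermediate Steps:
$X{\left(W \right)} = \frac{5}{6} - \frac{2 W}{3}$ ($X{\left(W \right)} = \left(-1 - 4 W\right) \frac{1}{6} + 1 = \left(- \frac{1}{6} - \frac{2 W}{3}\right) + 1 = \frac{5}{6} - \frac{2 W}{3}$)
$- l{\left(\sqrt{X{\left(G \right)} - 421} \right)} = - \sqrt{\left(\frac{5}{6} - - \frac{40}{3}\right) - 421} = - \sqrt{\left(\frac{5}{6} + \frac{40}{3}\right) - 421} = - \sqrt{\frac{85}{6} - 421} = - \sqrt{- \frac{2441}{6}} = - \frac{i \sqrt{14646}}{6}$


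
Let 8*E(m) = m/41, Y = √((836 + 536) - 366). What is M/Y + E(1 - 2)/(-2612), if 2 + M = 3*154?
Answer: 1/856736 + 230*√1006/503 ≈ 14.503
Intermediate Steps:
M = 460 (M = -2 + 3*154 = -2 + 462 = 460)
Y = √1006 (Y = √(1372 - 366) = √1006 ≈ 31.717)
E(m) = m/328 (E(m) = (m/41)/8 = m/328)
M/Y + E(1 - 2)/(-2612) = 460/(√1006) + ((1 - 2)/328)/(-2612) = 460*(√1006/1006) + ((1/328)*(-1))*(-1/2612) = 230*√1006/503 - 1/328*(-1/2612) = 230*√1006/503 + 1/856736 = 1/856736 + 230*√1006/503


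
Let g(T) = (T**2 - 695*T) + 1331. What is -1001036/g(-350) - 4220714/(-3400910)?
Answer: -927544713463/624204721855 ≈ -1.4860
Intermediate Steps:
g(T) = 1331 + T**2 - 695*T
-1001036/g(-350) - 4220714/(-3400910) = -1001036/(1331 + (-350)**2 - 695*(-350)) - 4220714/(-3400910) = -1001036/(1331 + 122500 + 243250) - 4220714*(-1/3400910) = -1001036/367081 + 2110357/1700455 = -927544713463/624204721855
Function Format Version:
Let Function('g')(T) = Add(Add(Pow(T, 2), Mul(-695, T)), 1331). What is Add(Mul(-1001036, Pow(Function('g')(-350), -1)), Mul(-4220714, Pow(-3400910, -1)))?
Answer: Rational(-927544713463, 624204721855) ≈ -1.4860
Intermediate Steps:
Function('g')(T) = Add(1331, Pow(T, 2), Mul(-695, T))
Add(Mul(-1001036, Pow(Function('g')(-350), -1)), Mul(-4220714, Pow(-3400910, -1))) = Add(Mul(-1001036, Pow(Add(1331, Pow(-350, 2), Mul(-695, -350)), -1)), Mul(-4220714, Pow(-3400910, -1))) = Add(Mul(-1001036, Pow(Add(1331, 122500, 243250), -1)), Mul(-4220714, Rational(-1, 3400910))) = Add(Mul(-1001036, Pow(367081, -1)), Rational(2110357, 1700455)) = Add(Mul(-1001036, Rational(1, 367081)), Rational(2110357, 1700455)) = Add(Rational(-1001036, 367081), Rational(2110357, 1700455)) = Rational(-927544713463, 624204721855)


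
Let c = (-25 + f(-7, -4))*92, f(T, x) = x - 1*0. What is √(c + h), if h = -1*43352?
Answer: 2*I*√11505 ≈ 214.52*I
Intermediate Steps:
h = -43352
f(T, x) = x (f(T, x) = x + 0 = x)
c = -2668 (c = (-25 - 4)*92 = -29*92 = -2668)
√(c + h) = √(-2668 - 43352) = √(-46020) = 2*I*√11505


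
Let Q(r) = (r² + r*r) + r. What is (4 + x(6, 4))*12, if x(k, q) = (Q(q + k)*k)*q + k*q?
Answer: 60816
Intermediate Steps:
Q(r) = r + 2*r² (Q(r) = (r² + r²) + r = 2*r² + r = r + 2*r²)
x(k, q) = k*q + k*q*(k + q)*(1 + 2*k + 2*q) (x(k, q) = (((q + k)*(1 + 2*(q + k)))*k)*q + k*q = (((k + q)*(1 + 2*(k + q)))*k)*q + k*q = (((k + q)*(1 + (2*k + 2*q)))*k)*q + k*q = (((k + q)*(1 + 2*k + 2*q))*k)*q + k*q = (k*(k + q)*(1 + 2*k + 2*q))*q + k*q = k*q*(k + q)*(1 + 2*k + 2*q) + k*q = k*q + k*q*(k + q)*(1 + 2*k + 2*q))
(4 + x(6, 4))*12 = (4 + 6*4*(1 + (6 + 4)*(1 + 2*6 + 2*4)))*12 = (4 + 6*4*(1 + 10*(1 + 12 + 8)))*12 = (4 + 6*4*(1 + 10*21))*12 = (4 + 6*4*(1 + 210))*12 = (4 + 6*4*211)*12 = (4 + 5064)*12 = 5068*12 = 60816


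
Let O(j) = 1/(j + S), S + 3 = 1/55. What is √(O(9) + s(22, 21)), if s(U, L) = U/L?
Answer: √58645587/6951 ≈ 1.1017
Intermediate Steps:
S = -164/55 (S = -3 + 1/55 = -164/55 ≈ -2.9818)
O(j) = 1/(-164/55 + j) (O(j) = 1/(j - 164/55) = 1/(-164/55 + j))
√(O(9) + s(22, 21)) = √(55/(-164 + 55*9) + 22/21) = √(55/(-164 + 495) + 22*(1/21)) = √(55/331 + 22/21) = √(8437/6951) = √58645587/6951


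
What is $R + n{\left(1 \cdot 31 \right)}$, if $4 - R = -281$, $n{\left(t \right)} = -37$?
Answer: $248$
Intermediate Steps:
$R = 285$ ($R = 4 - -281 = 4 + 281 = 285$)
$R + n{\left(1 \cdot 31 \right)} = 285 - 37 = 248$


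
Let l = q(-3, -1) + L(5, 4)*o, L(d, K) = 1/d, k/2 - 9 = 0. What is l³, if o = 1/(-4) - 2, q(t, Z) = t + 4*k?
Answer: 2576987811/8000 ≈ 3.2212e+5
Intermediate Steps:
k = 18 (k = 18 + 2*0 = 18 + 0 = 18)
q(t, Z) = 72 + t (q(t, Z) = t + 4*18 = t + 72 = 72 + t)
o = -9/4 (o = -¼ - 2 = -9/4 ≈ -2.2500)
l = 1371/20 (l = (72 - 3) - 9/4/5 = 69 + (⅕)*(-9/4) = 69 - 9/20 = 1371/20 ≈ 68.550)
l³ = (1371/20)³ = 2576987811/8000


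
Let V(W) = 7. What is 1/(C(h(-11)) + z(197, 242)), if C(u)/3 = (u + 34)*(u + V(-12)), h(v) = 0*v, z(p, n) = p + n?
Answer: 1/1153 ≈ 0.00086730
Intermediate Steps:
z(p, n) = n + p
h(v) = 0
C(u) = 3*(7 + u)*(34 + u) (C(u) = 3*((u + 34)*(u + 7)) = 3*((34 + u)*(7 + u)) = 3*((7 + u)*(34 + u)) = 3*(7 + u)*(34 + u))
1/(C(h(-11)) + z(197, 242)) = 1/((714 + 3*0² + 123*0) + (242 + 197)) = 1/((714 + 3*0 + 0) + 439) = 1/((714 + 0 + 0) + 439) = 1/(714 + 439) = 1/1153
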